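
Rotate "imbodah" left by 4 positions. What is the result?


Input: "imbodah", rotate left by 4
First 4 characters: "imbo"
Remaining characters: "dah"
Concatenate remaining + first: "dah" + "imbo" = "dahimbo"

dahimbo


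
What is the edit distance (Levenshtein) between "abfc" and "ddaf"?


Computing edit distance: "abfc" -> "ddaf"
DP table:
           d    d    a    f
      0    1    2    3    4
  a   1    1    2    2    3
  b   2    2    2    3    3
  f   3    3    3    3    3
  c   4    4    4    4    4
Edit distance = dp[4][4] = 4

4


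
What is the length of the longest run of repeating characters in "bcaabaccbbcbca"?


Input: "bcaabaccbbcbca"
Scanning for longest run:
  Position 1 ('c'): new char, reset run to 1
  Position 2 ('a'): new char, reset run to 1
  Position 3 ('a'): continues run of 'a', length=2
  Position 4 ('b'): new char, reset run to 1
  Position 5 ('a'): new char, reset run to 1
  Position 6 ('c'): new char, reset run to 1
  Position 7 ('c'): continues run of 'c', length=2
  Position 8 ('b'): new char, reset run to 1
  Position 9 ('b'): continues run of 'b', length=2
  Position 10 ('c'): new char, reset run to 1
  Position 11 ('b'): new char, reset run to 1
  Position 12 ('c'): new char, reset run to 1
  Position 13 ('a'): new char, reset run to 1
Longest run: 'a' with length 2

2


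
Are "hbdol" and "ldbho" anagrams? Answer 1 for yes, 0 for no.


Strings: "hbdol", "ldbho"
Sorted first:  bdhlo
Sorted second: bdhlo
Sorted forms match => anagrams

1


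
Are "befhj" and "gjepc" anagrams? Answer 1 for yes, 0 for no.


Strings: "befhj", "gjepc"
Sorted first:  befhj
Sorted second: cegjp
Differ at position 0: 'b' vs 'c' => not anagrams

0


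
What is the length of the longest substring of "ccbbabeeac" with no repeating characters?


Input: "ccbbabeeac"
Sliding window (track last position of each char):
  Position 0 ('c'): window [0,0] length 1 -- new best
  Position 1 ('c'): repeat (last at 0), move window start to 1
  Position 1 ('c'): window [1,1] length 1
  Position 2 ('b'): window [1,2] length 2 -- new best
  Position 3 ('b'): repeat (last at 2), move window start to 3
  Position 3 ('b'): window [3,3] length 1
  Position 4 ('a'): window [3,4] length 2
  Position 5 ('b'): repeat (last at 3), move window start to 4
  Position 5 ('b'): window [4,5] length 2
  Position 6 ('e'): window [4,6] length 3 -- new best
  Position 7 ('e'): repeat (last at 6), move window start to 7
  Position 7 ('e'): window [7,7] length 1
  Position 8 ('a'): window [7,8] length 2
  Position 9 ('c'): window [7,9] length 3
Longest substring with no repeats: "abe" with length 3

3


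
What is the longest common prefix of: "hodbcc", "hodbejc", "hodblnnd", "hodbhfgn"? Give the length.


Words: hodbcc, hodbejc, hodblnnd, hodbhfgn
  Position 0: all 'h' => match
  Position 1: all 'o' => match
  Position 2: all 'd' => match
  Position 3: all 'b' => match
  Position 4: ('c', 'e', 'l', 'h') => mismatch, stop
LCP = "hodb" (length 4)

4


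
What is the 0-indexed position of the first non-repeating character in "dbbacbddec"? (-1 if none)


Input: dbbacbddec
Character frequencies:
  'a': 1
  'b': 3
  'c': 2
  'd': 3
  'e': 1
Scanning left to right for freq == 1:
  Position 0 ('d'): freq=3, skip
  Position 1 ('b'): freq=3, skip
  Position 2 ('b'): freq=3, skip
  Position 3 ('a'): unique! => answer = 3

3


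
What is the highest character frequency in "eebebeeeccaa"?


Input: eebebeeeccaa
Character counts:
  'a': 2
  'b': 2
  'c': 2
  'e': 6
Maximum frequency: 6

6


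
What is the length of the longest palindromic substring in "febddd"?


Input: "febddd"
Checking substrings for palindromes:
  [3:6] "ddd" (len 3) => palindrome
  [3:5] "dd" (len 2) => palindrome
  [4:6] "dd" (len 2) => palindrome
Longest palindromic substring: "ddd" with length 3

3


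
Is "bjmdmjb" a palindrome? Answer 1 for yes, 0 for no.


Input: bjmdmjb
Reversed: bjmdmjb
  Compare pos 0 ('b') with pos 6 ('b'): match
  Compare pos 1 ('j') with pos 5 ('j'): match
  Compare pos 2 ('m') with pos 4 ('m'): match
Result: palindrome

1


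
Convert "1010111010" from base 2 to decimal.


Input: "1010111010" in base 2
Positional expansion:
  Digit '1' (value 1) x 2^9 = 512
  Digit '0' (value 0) x 2^8 = 0
  Digit '1' (value 1) x 2^7 = 128
  Digit '0' (value 0) x 2^6 = 0
  Digit '1' (value 1) x 2^5 = 32
  Digit '1' (value 1) x 2^4 = 16
  Digit '1' (value 1) x 2^3 = 8
  Digit '0' (value 0) x 2^2 = 0
  Digit '1' (value 1) x 2^1 = 2
  Digit '0' (value 0) x 2^0 = 0
Sum = 698

698


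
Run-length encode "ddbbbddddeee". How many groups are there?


Input: ddbbbddddeee
Scanning for consecutive runs:
  Group 1: 'd' x 2 (positions 0-1)
  Group 2: 'b' x 3 (positions 2-4)
  Group 3: 'd' x 4 (positions 5-8)
  Group 4: 'e' x 3 (positions 9-11)
Total groups: 4

4


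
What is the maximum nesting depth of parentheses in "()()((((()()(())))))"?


Input: "()()((((()()(())))))"
Tracking depth:
  Position 0 '(': depth becomes 1
  Position 1 ')': depth becomes 0
  Position 2 '(': depth becomes 1
  Position 3 ')': depth becomes 0
  Position 4 '(': depth becomes 1
  Position 5 '(': depth becomes 2
  Position 6 '(': depth becomes 3
  Position 7 '(': depth becomes 4
  Position 8 '(': depth becomes 5
  Position 9 ')': depth becomes 4
  Position 10 '(': depth becomes 5
  Position 11 ')': depth becomes 4
  Position 12 '(': depth becomes 5
  Position 13 '(': depth becomes 6
  Position 14 ')': depth becomes 5
  Position 15 ')': depth becomes 4
  Position 16 ')': depth becomes 3
  Position 17 ')': depth becomes 2
  Position 18 ')': depth becomes 1
  Position 19 ')': depth becomes 0
Maximum depth reached: 6

6


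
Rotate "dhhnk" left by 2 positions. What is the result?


Input: "dhhnk", rotate left by 2
First 2 characters: "dh"
Remaining characters: "hnk"
Concatenate remaining + first: "hnk" + "dh" = "hnkdh"

hnkdh


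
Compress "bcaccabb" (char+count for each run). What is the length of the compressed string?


Input: bcaccabb
Runs:
  'b' x 1 => "b1"
  'c' x 1 => "c1"
  'a' x 1 => "a1"
  'c' x 2 => "c2"
  'a' x 1 => "a1"
  'b' x 2 => "b2"
Compressed: "b1c1a1c2a1b2"
Compressed length: 12

12


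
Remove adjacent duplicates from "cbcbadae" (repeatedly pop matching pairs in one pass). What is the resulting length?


Input: cbcbadae
Stack-based adjacent duplicate removal:
  Read 'c': push. Stack: c
  Read 'b': push. Stack: cb
  Read 'c': push. Stack: cbc
  Read 'b': push. Stack: cbcb
  Read 'a': push. Stack: cbcba
  Read 'd': push. Stack: cbcbad
  Read 'a': push. Stack: cbcbada
  Read 'e': push. Stack: cbcbadae
Final stack: "cbcbadae" (length 8)

8


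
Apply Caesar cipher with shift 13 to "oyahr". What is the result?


Caesar cipher: shift "oyahr" by 13
  'o' (pos 14) + 13 = pos 1 = 'b'
  'y' (pos 24) + 13 = pos 11 = 'l'
  'a' (pos 0) + 13 = pos 13 = 'n'
  'h' (pos 7) + 13 = pos 20 = 'u'
  'r' (pos 17) + 13 = pos 4 = 'e'
Result: blnue

blnue


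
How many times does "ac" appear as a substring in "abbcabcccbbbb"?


Searching for "ac" in "abbcabcccbbbb"
Scanning each position:
  Position 0: "ab" => no
  Position 1: "bb" => no
  Position 2: "bc" => no
  Position 3: "ca" => no
  Position 4: "ab" => no
  Position 5: "bc" => no
  Position 6: "cc" => no
  Position 7: "cc" => no
  Position 8: "cb" => no
  Position 9: "bb" => no
  Position 10: "bb" => no
  Position 11: "bb" => no
Total occurrences: 0

0


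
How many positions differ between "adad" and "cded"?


Comparing "adad" and "cded" position by position:
  Position 0: 'a' vs 'c' => DIFFER
  Position 1: 'd' vs 'd' => same
  Position 2: 'a' vs 'e' => DIFFER
  Position 3: 'd' vs 'd' => same
Positions that differ: 2

2


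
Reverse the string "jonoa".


Input: jonoa
Reading characters right to left:
  Position 4: 'a'
  Position 3: 'o'
  Position 2: 'n'
  Position 1: 'o'
  Position 0: 'j'
Reversed: aonoj

aonoj


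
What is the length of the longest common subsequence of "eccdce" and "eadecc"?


LCS of "eccdce" and "eadecc"
DP table:
           e    a    d    e    c    c
      0    0    0    0    0    0    0
  e   0    1    1    1    1    1    1
  c   0    1    1    1    1    2    2
  c   0    1    1    1    1    2    3
  d   0    1    1    2    2    2    3
  c   0    1    1    2    2    3    3
  e   0    1    1    2    3    3    3
LCS length = dp[6][6] = 3

3


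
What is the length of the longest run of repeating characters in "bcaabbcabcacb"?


Input: "bcaabbcabcacb"
Scanning for longest run:
  Position 1 ('c'): new char, reset run to 1
  Position 2 ('a'): new char, reset run to 1
  Position 3 ('a'): continues run of 'a', length=2
  Position 4 ('b'): new char, reset run to 1
  Position 5 ('b'): continues run of 'b', length=2
  Position 6 ('c'): new char, reset run to 1
  Position 7 ('a'): new char, reset run to 1
  Position 8 ('b'): new char, reset run to 1
  Position 9 ('c'): new char, reset run to 1
  Position 10 ('a'): new char, reset run to 1
  Position 11 ('c'): new char, reset run to 1
  Position 12 ('b'): new char, reset run to 1
Longest run: 'a' with length 2

2


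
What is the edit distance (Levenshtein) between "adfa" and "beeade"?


Computing edit distance: "adfa" -> "beeade"
DP table:
           b    e    e    a    d    e
      0    1    2    3    4    5    6
  a   1    1    2    3    3    4    5
  d   2    2    2    3    4    3    4
  f   3    3    3    3    4    4    4
  a   4    4    4    4    3    4    5
Edit distance = dp[4][6] = 5

5


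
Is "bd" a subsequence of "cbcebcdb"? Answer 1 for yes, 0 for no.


Check if "bd" is a subsequence of "cbcebcdb"
Greedy scan:
  Position 0 ('c'): no match needed
  Position 1 ('b'): matches sub[0] = 'b'
  Position 2 ('c'): no match needed
  Position 3 ('e'): no match needed
  Position 4 ('b'): no match needed
  Position 5 ('c'): no match needed
  Position 6 ('d'): matches sub[1] = 'd'
  Position 7 ('b'): no match needed
All 2 characters matched => is a subsequence

1


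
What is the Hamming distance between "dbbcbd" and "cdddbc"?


Comparing "dbbcbd" and "cdddbc" position by position:
  Position 0: 'd' vs 'c' => differ
  Position 1: 'b' vs 'd' => differ
  Position 2: 'b' vs 'd' => differ
  Position 3: 'c' vs 'd' => differ
  Position 4: 'b' vs 'b' => same
  Position 5: 'd' vs 'c' => differ
Total differences (Hamming distance): 5

5


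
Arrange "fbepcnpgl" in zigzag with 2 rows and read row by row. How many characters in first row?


Zigzag "fbepcnpgl" into 2 rows:
Placing characters:
  'f' => row 0
  'b' => row 1
  'e' => row 0
  'p' => row 1
  'c' => row 0
  'n' => row 1
  'p' => row 0
  'g' => row 1
  'l' => row 0
Rows:
  Row 0: "fecpl"
  Row 1: "bpng"
First row length: 5

5


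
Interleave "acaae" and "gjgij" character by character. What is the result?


Interleaving "acaae" and "gjgij":
  Position 0: 'a' from first, 'g' from second => "ag"
  Position 1: 'c' from first, 'j' from second => "cj"
  Position 2: 'a' from first, 'g' from second => "ag"
  Position 3: 'a' from first, 'i' from second => "ai"
  Position 4: 'e' from first, 'j' from second => "ej"
Result: agcjagaiej

agcjagaiej


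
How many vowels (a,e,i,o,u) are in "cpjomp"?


Input: cpjomp
Checking each character:
  'c' at position 0: consonant
  'p' at position 1: consonant
  'j' at position 2: consonant
  'o' at position 3: vowel (running total: 1)
  'm' at position 4: consonant
  'p' at position 5: consonant
Total vowels: 1

1


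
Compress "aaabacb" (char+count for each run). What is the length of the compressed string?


Input: aaabacb
Runs:
  'a' x 3 => "a3"
  'b' x 1 => "b1"
  'a' x 1 => "a1"
  'c' x 1 => "c1"
  'b' x 1 => "b1"
Compressed: "a3b1a1c1b1"
Compressed length: 10

10


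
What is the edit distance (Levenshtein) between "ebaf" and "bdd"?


Computing edit distance: "ebaf" -> "bdd"
DP table:
           b    d    d
      0    1    2    3
  e   1    1    2    3
  b   2    1    2    3
  a   3    2    2    3
  f   4    3    3    3
Edit distance = dp[4][3] = 3

3


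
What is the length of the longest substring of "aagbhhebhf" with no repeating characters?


Input: "aagbhhebhf"
Sliding window (track last position of each char):
  Position 0 ('a'): window [0,0] length 1 -- new best
  Position 1 ('a'): repeat (last at 0), move window start to 1
  Position 1 ('a'): window [1,1] length 1
  Position 2 ('g'): window [1,2] length 2 -- new best
  Position 3 ('b'): window [1,3] length 3 -- new best
  Position 4 ('h'): window [1,4] length 4 -- new best
  Position 5 ('h'): repeat (last at 4), move window start to 5
  Position 5 ('h'): window [5,5] length 1
  Position 6 ('e'): window [5,6] length 2
  Position 7 ('b'): window [5,7] length 3
  Position 8 ('h'): repeat (last at 5), move window start to 6
  Position 8 ('h'): window [6,8] length 3
  Position 9 ('f'): window [6,9] length 4
Longest substring with no repeats: "agbh" with length 4

4


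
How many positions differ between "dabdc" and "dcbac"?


Comparing "dabdc" and "dcbac" position by position:
  Position 0: 'd' vs 'd' => same
  Position 1: 'a' vs 'c' => DIFFER
  Position 2: 'b' vs 'b' => same
  Position 3: 'd' vs 'a' => DIFFER
  Position 4: 'c' vs 'c' => same
Positions that differ: 2

2


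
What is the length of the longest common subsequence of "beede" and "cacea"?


LCS of "beede" and "cacea"
DP table:
           c    a    c    e    a
      0    0    0    0    0    0
  b   0    0    0    0    0    0
  e   0    0    0    0    1    1
  e   0    0    0    0    1    1
  d   0    0    0    0    1    1
  e   0    0    0    0    1    1
LCS length = dp[5][5] = 1

1


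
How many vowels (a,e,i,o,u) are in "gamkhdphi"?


Input: gamkhdphi
Checking each character:
  'g' at position 0: consonant
  'a' at position 1: vowel (running total: 1)
  'm' at position 2: consonant
  'k' at position 3: consonant
  'h' at position 4: consonant
  'd' at position 5: consonant
  'p' at position 6: consonant
  'h' at position 7: consonant
  'i' at position 8: vowel (running total: 2)
Total vowels: 2

2


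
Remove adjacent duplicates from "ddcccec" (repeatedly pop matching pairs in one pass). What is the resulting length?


Input: ddcccec
Stack-based adjacent duplicate removal:
  Read 'd': push. Stack: d
  Read 'd': matches stack top 'd' => pop. Stack: (empty)
  Read 'c': push. Stack: c
  Read 'c': matches stack top 'c' => pop. Stack: (empty)
  Read 'c': push. Stack: c
  Read 'e': push. Stack: ce
  Read 'c': push. Stack: cec
Final stack: "cec" (length 3)

3


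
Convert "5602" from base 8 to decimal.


Input: "5602" in base 8
Positional expansion:
  Digit '5' (value 5) x 8^3 = 2560
  Digit '6' (value 6) x 8^2 = 384
  Digit '0' (value 0) x 8^1 = 0
  Digit '2' (value 2) x 8^0 = 2
Sum = 2946

2946


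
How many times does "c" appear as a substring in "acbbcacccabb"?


Searching for "c" in "acbbcacccabb"
Scanning each position:
  Position 0: "a" => no
  Position 1: "c" => MATCH
  Position 2: "b" => no
  Position 3: "b" => no
  Position 4: "c" => MATCH
  Position 5: "a" => no
  Position 6: "c" => MATCH
  Position 7: "c" => MATCH
  Position 8: "c" => MATCH
  Position 9: "a" => no
  Position 10: "b" => no
  Position 11: "b" => no
Total occurrences: 5

5


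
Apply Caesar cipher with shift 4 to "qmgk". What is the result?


Caesar cipher: shift "qmgk" by 4
  'q' (pos 16) + 4 = pos 20 = 'u'
  'm' (pos 12) + 4 = pos 16 = 'q'
  'g' (pos 6) + 4 = pos 10 = 'k'
  'k' (pos 10) + 4 = pos 14 = 'o'
Result: uqko

uqko


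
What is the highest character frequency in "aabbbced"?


Input: aabbbced
Character counts:
  'a': 2
  'b': 3
  'c': 1
  'd': 1
  'e': 1
Maximum frequency: 3

3


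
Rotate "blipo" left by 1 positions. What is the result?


Input: "blipo", rotate left by 1
First 1 characters: "b"
Remaining characters: "lipo"
Concatenate remaining + first: "lipo" + "b" = "lipob"

lipob


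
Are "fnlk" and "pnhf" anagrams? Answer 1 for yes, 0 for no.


Strings: "fnlk", "pnhf"
Sorted first:  fkln
Sorted second: fhnp
Differ at position 1: 'k' vs 'h' => not anagrams

0


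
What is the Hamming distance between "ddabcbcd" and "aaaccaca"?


Comparing "ddabcbcd" and "aaaccaca" position by position:
  Position 0: 'd' vs 'a' => differ
  Position 1: 'd' vs 'a' => differ
  Position 2: 'a' vs 'a' => same
  Position 3: 'b' vs 'c' => differ
  Position 4: 'c' vs 'c' => same
  Position 5: 'b' vs 'a' => differ
  Position 6: 'c' vs 'c' => same
  Position 7: 'd' vs 'a' => differ
Total differences (Hamming distance): 5

5


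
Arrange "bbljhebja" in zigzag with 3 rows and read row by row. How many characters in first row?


Zigzag "bbljhebja" into 3 rows:
Placing characters:
  'b' => row 0
  'b' => row 1
  'l' => row 2
  'j' => row 1
  'h' => row 0
  'e' => row 1
  'b' => row 2
  'j' => row 1
  'a' => row 0
Rows:
  Row 0: "bha"
  Row 1: "bjej"
  Row 2: "lb"
First row length: 3

3


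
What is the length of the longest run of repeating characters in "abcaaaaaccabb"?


Input: "abcaaaaaccabb"
Scanning for longest run:
  Position 1 ('b'): new char, reset run to 1
  Position 2 ('c'): new char, reset run to 1
  Position 3 ('a'): new char, reset run to 1
  Position 4 ('a'): continues run of 'a', length=2
  Position 5 ('a'): continues run of 'a', length=3
  Position 6 ('a'): continues run of 'a', length=4
  Position 7 ('a'): continues run of 'a', length=5
  Position 8 ('c'): new char, reset run to 1
  Position 9 ('c'): continues run of 'c', length=2
  Position 10 ('a'): new char, reset run to 1
  Position 11 ('b'): new char, reset run to 1
  Position 12 ('b'): continues run of 'b', length=2
Longest run: 'a' with length 5

5


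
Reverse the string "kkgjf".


Input: kkgjf
Reading characters right to left:
  Position 4: 'f'
  Position 3: 'j'
  Position 2: 'g'
  Position 1: 'k'
  Position 0: 'k'
Reversed: fjgkk

fjgkk


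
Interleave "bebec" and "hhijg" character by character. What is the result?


Interleaving "bebec" and "hhijg":
  Position 0: 'b' from first, 'h' from second => "bh"
  Position 1: 'e' from first, 'h' from second => "eh"
  Position 2: 'b' from first, 'i' from second => "bi"
  Position 3: 'e' from first, 'j' from second => "ej"
  Position 4: 'c' from first, 'g' from second => "cg"
Result: bhehbiejcg

bhehbiejcg


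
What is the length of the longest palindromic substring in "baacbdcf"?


Input: "baacbdcf"
Checking substrings for palindromes:
  [1:3] "aa" (len 2) => palindrome
Longest palindromic substring: "aa" with length 2

2


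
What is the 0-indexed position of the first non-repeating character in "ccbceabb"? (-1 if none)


Input: ccbceabb
Character frequencies:
  'a': 1
  'b': 3
  'c': 3
  'e': 1
Scanning left to right for freq == 1:
  Position 0 ('c'): freq=3, skip
  Position 1 ('c'): freq=3, skip
  Position 2 ('b'): freq=3, skip
  Position 3 ('c'): freq=3, skip
  Position 4 ('e'): unique! => answer = 4

4


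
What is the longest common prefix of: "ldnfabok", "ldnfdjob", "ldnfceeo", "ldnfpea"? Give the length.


Words: ldnfabok, ldnfdjob, ldnfceeo, ldnfpea
  Position 0: all 'l' => match
  Position 1: all 'd' => match
  Position 2: all 'n' => match
  Position 3: all 'f' => match
  Position 4: ('a', 'd', 'c', 'p') => mismatch, stop
LCP = "ldnf" (length 4)

4


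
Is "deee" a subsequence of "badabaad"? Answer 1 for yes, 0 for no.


Check if "deee" is a subsequence of "badabaad"
Greedy scan:
  Position 0 ('b'): no match needed
  Position 1 ('a'): no match needed
  Position 2 ('d'): matches sub[0] = 'd'
  Position 3 ('a'): no match needed
  Position 4 ('b'): no match needed
  Position 5 ('a'): no match needed
  Position 6 ('a'): no match needed
  Position 7 ('d'): no match needed
Only matched 1/4 characters => not a subsequence

0


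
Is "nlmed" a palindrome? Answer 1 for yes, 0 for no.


Input: nlmed
Reversed: demln
  Compare pos 0 ('n') with pos 4 ('d'): MISMATCH
  Compare pos 1 ('l') with pos 3 ('e'): MISMATCH
Result: not a palindrome

0


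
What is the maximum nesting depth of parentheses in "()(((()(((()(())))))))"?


Input: "()(((()(((()(())))))))"
Tracking depth:
  Position 0 '(': depth becomes 1
  Position 1 ')': depth becomes 0
  Position 2 '(': depth becomes 1
  Position 3 '(': depth becomes 2
  Position 4 '(': depth becomes 3
  Position 5 '(': depth becomes 4
  Position 6 ')': depth becomes 3
  Position 7 '(': depth becomes 4
  Position 8 '(': depth becomes 5
  Position 9 '(': depth becomes 6
  Position 10 '(': depth becomes 7
  Position 11 ')': depth becomes 6
  Position 12 '(': depth becomes 7
  Position 13 '(': depth becomes 8
  Position 14 ')': depth becomes 7
  Position 15 ')': depth becomes 6
  Position 16 ')': depth becomes 5
  Position 17 ')': depth becomes 4
  Position 18 ')': depth becomes 3
  Position 19 ')': depth becomes 2
  Position 20 ')': depth becomes 1
  Position 21 ')': depth becomes 0
Maximum depth reached: 8

8


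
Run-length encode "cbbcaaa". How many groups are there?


Input: cbbcaaa
Scanning for consecutive runs:
  Group 1: 'c' x 1 (positions 0-0)
  Group 2: 'b' x 2 (positions 1-2)
  Group 3: 'c' x 1 (positions 3-3)
  Group 4: 'a' x 3 (positions 4-6)
Total groups: 4

4


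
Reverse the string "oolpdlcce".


Input: oolpdlcce
Reading characters right to left:
  Position 8: 'e'
  Position 7: 'c'
  Position 6: 'c'
  Position 5: 'l'
  Position 4: 'd'
  Position 3: 'p'
  Position 2: 'l'
  Position 1: 'o'
  Position 0: 'o'
Reversed: eccldploo

eccldploo


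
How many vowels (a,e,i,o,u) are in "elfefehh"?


Input: elfefehh
Checking each character:
  'e' at position 0: vowel (running total: 1)
  'l' at position 1: consonant
  'f' at position 2: consonant
  'e' at position 3: vowel (running total: 2)
  'f' at position 4: consonant
  'e' at position 5: vowel (running total: 3)
  'h' at position 6: consonant
  'h' at position 7: consonant
Total vowels: 3

3


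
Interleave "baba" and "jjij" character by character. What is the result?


Interleaving "baba" and "jjij":
  Position 0: 'b' from first, 'j' from second => "bj"
  Position 1: 'a' from first, 'j' from second => "aj"
  Position 2: 'b' from first, 'i' from second => "bi"
  Position 3: 'a' from first, 'j' from second => "aj"
Result: bjajbiaj

bjajbiaj


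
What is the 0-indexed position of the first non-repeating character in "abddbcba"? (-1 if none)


Input: abddbcba
Character frequencies:
  'a': 2
  'b': 3
  'c': 1
  'd': 2
Scanning left to right for freq == 1:
  Position 0 ('a'): freq=2, skip
  Position 1 ('b'): freq=3, skip
  Position 2 ('d'): freq=2, skip
  Position 3 ('d'): freq=2, skip
  Position 4 ('b'): freq=3, skip
  Position 5 ('c'): unique! => answer = 5

5


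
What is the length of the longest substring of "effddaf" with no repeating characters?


Input: "effddaf"
Sliding window (track last position of each char):
  Position 0 ('e'): window [0,0] length 1 -- new best
  Position 1 ('f'): window [0,1] length 2 -- new best
  Position 2 ('f'): repeat (last at 1), move window start to 2
  Position 2 ('f'): window [2,2] length 1
  Position 3 ('d'): window [2,3] length 2
  Position 4 ('d'): repeat (last at 3), move window start to 4
  Position 4 ('d'): window [4,4] length 1
  Position 5 ('a'): window [4,5] length 2
  Position 6 ('f'): window [4,6] length 3 -- new best
Longest substring with no repeats: "daf" with length 3

3


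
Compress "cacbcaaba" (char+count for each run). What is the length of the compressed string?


Input: cacbcaaba
Runs:
  'c' x 1 => "c1"
  'a' x 1 => "a1"
  'c' x 1 => "c1"
  'b' x 1 => "b1"
  'c' x 1 => "c1"
  'a' x 2 => "a2"
  'b' x 1 => "b1"
  'a' x 1 => "a1"
Compressed: "c1a1c1b1c1a2b1a1"
Compressed length: 16

16


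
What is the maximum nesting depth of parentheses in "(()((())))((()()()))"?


Input: "(()((())))((()()()))"
Tracking depth:
  Position 0 '(': depth becomes 1
  Position 1 '(': depth becomes 2
  Position 2 ')': depth becomes 1
  Position 3 '(': depth becomes 2
  Position 4 '(': depth becomes 3
  Position 5 '(': depth becomes 4
  Position 6 ')': depth becomes 3
  Position 7 ')': depth becomes 2
  Position 8 ')': depth becomes 1
  Position 9 ')': depth becomes 0
  Position 10 '(': depth becomes 1
  Position 11 '(': depth becomes 2
  Position 12 '(': depth becomes 3
  Position 13 ')': depth becomes 2
  Position 14 '(': depth becomes 3
  Position 15 ')': depth becomes 2
  Position 16 '(': depth becomes 3
  Position 17 ')': depth becomes 2
  Position 18 ')': depth becomes 1
  Position 19 ')': depth becomes 0
Maximum depth reached: 4

4


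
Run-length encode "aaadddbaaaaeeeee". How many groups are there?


Input: aaadddbaaaaeeeee
Scanning for consecutive runs:
  Group 1: 'a' x 3 (positions 0-2)
  Group 2: 'd' x 3 (positions 3-5)
  Group 3: 'b' x 1 (positions 6-6)
  Group 4: 'a' x 4 (positions 7-10)
  Group 5: 'e' x 5 (positions 11-15)
Total groups: 5

5


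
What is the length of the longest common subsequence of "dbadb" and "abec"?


LCS of "dbadb" and "abec"
DP table:
           a    b    e    c
      0    0    0    0    0
  d   0    0    0    0    0
  b   0    0    1    1    1
  a   0    1    1    1    1
  d   0    1    1    1    1
  b   0    1    2    2    2
LCS length = dp[5][4] = 2

2


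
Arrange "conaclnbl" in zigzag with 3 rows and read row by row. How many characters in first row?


Zigzag "conaclnbl" into 3 rows:
Placing characters:
  'c' => row 0
  'o' => row 1
  'n' => row 2
  'a' => row 1
  'c' => row 0
  'l' => row 1
  'n' => row 2
  'b' => row 1
  'l' => row 0
Rows:
  Row 0: "ccl"
  Row 1: "oalb"
  Row 2: "nn"
First row length: 3

3


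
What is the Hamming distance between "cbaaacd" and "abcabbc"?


Comparing "cbaaacd" and "abcabbc" position by position:
  Position 0: 'c' vs 'a' => differ
  Position 1: 'b' vs 'b' => same
  Position 2: 'a' vs 'c' => differ
  Position 3: 'a' vs 'a' => same
  Position 4: 'a' vs 'b' => differ
  Position 5: 'c' vs 'b' => differ
  Position 6: 'd' vs 'c' => differ
Total differences (Hamming distance): 5

5


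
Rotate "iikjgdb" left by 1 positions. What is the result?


Input: "iikjgdb", rotate left by 1
First 1 characters: "i"
Remaining characters: "ikjgdb"
Concatenate remaining + first: "ikjgdb" + "i" = "ikjgdbi"

ikjgdbi


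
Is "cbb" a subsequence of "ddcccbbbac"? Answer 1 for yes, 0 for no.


Check if "cbb" is a subsequence of "ddcccbbbac"
Greedy scan:
  Position 0 ('d'): no match needed
  Position 1 ('d'): no match needed
  Position 2 ('c'): matches sub[0] = 'c'
  Position 3 ('c'): no match needed
  Position 4 ('c'): no match needed
  Position 5 ('b'): matches sub[1] = 'b'
  Position 6 ('b'): matches sub[2] = 'b'
  Position 7 ('b'): no match needed
  Position 8 ('a'): no match needed
  Position 9 ('c'): no match needed
All 3 characters matched => is a subsequence

1


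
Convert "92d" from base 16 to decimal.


Input: "92d" in base 16
Positional expansion:
  Digit '9' (value 9) x 16^2 = 2304
  Digit '2' (value 2) x 16^1 = 32
  Digit 'd' (value 13) x 16^0 = 13
Sum = 2349

2349


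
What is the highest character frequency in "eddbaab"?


Input: eddbaab
Character counts:
  'a': 2
  'b': 2
  'd': 2
  'e': 1
Maximum frequency: 2

2


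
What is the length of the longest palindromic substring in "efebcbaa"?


Input: "efebcbaa"
Checking substrings for palindromes:
  [0:3] "efe" (len 3) => palindrome
  [3:6] "bcb" (len 3) => palindrome
  [6:8] "aa" (len 2) => palindrome
Longest palindromic substring: "efe" with length 3

3


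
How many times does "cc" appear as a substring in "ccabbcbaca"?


Searching for "cc" in "ccabbcbaca"
Scanning each position:
  Position 0: "cc" => MATCH
  Position 1: "ca" => no
  Position 2: "ab" => no
  Position 3: "bb" => no
  Position 4: "bc" => no
  Position 5: "cb" => no
  Position 6: "ba" => no
  Position 7: "ac" => no
  Position 8: "ca" => no
Total occurrences: 1

1


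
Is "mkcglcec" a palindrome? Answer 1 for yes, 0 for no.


Input: mkcglcec
Reversed: ceclgckm
  Compare pos 0 ('m') with pos 7 ('c'): MISMATCH
  Compare pos 1 ('k') with pos 6 ('e'): MISMATCH
  Compare pos 2 ('c') with pos 5 ('c'): match
  Compare pos 3 ('g') with pos 4 ('l'): MISMATCH
Result: not a palindrome

0


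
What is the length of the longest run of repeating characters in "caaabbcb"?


Input: "caaabbcb"
Scanning for longest run:
  Position 1 ('a'): new char, reset run to 1
  Position 2 ('a'): continues run of 'a', length=2
  Position 3 ('a'): continues run of 'a', length=3
  Position 4 ('b'): new char, reset run to 1
  Position 5 ('b'): continues run of 'b', length=2
  Position 6 ('c'): new char, reset run to 1
  Position 7 ('b'): new char, reset run to 1
Longest run: 'a' with length 3

3


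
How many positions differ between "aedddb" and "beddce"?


Comparing "aedddb" and "beddce" position by position:
  Position 0: 'a' vs 'b' => DIFFER
  Position 1: 'e' vs 'e' => same
  Position 2: 'd' vs 'd' => same
  Position 3: 'd' vs 'd' => same
  Position 4: 'd' vs 'c' => DIFFER
  Position 5: 'b' vs 'e' => DIFFER
Positions that differ: 3

3


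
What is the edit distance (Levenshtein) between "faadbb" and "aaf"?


Computing edit distance: "faadbb" -> "aaf"
DP table:
           a    a    f
      0    1    2    3
  f   1    1    2    2
  a   2    1    1    2
  a   3    2    1    2
  d   4    3    2    2
  b   5    4    3    3
  b   6    5    4    4
Edit distance = dp[6][3] = 4

4


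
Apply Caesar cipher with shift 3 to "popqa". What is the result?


Caesar cipher: shift "popqa" by 3
  'p' (pos 15) + 3 = pos 18 = 's'
  'o' (pos 14) + 3 = pos 17 = 'r'
  'p' (pos 15) + 3 = pos 18 = 's'
  'q' (pos 16) + 3 = pos 19 = 't'
  'a' (pos 0) + 3 = pos 3 = 'd'
Result: srstd

srstd


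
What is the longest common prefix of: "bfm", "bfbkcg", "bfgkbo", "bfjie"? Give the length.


Words: bfm, bfbkcg, bfgkbo, bfjie
  Position 0: all 'b' => match
  Position 1: all 'f' => match
  Position 2: ('m', 'b', 'g', 'j') => mismatch, stop
LCP = "bf" (length 2)

2


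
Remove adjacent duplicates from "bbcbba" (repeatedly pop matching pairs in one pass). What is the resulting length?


Input: bbcbba
Stack-based adjacent duplicate removal:
  Read 'b': push. Stack: b
  Read 'b': matches stack top 'b' => pop. Stack: (empty)
  Read 'c': push. Stack: c
  Read 'b': push. Stack: cb
  Read 'b': matches stack top 'b' => pop. Stack: c
  Read 'a': push. Stack: ca
Final stack: "ca" (length 2)

2


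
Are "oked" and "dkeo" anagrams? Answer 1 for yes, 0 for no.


Strings: "oked", "dkeo"
Sorted first:  deko
Sorted second: deko
Sorted forms match => anagrams

1


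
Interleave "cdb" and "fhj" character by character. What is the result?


Interleaving "cdb" and "fhj":
  Position 0: 'c' from first, 'f' from second => "cf"
  Position 1: 'd' from first, 'h' from second => "dh"
  Position 2: 'b' from first, 'j' from second => "bj"
Result: cfdhbj

cfdhbj


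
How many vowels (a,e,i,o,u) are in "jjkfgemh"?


Input: jjkfgemh
Checking each character:
  'j' at position 0: consonant
  'j' at position 1: consonant
  'k' at position 2: consonant
  'f' at position 3: consonant
  'g' at position 4: consonant
  'e' at position 5: vowel (running total: 1)
  'm' at position 6: consonant
  'h' at position 7: consonant
Total vowels: 1

1


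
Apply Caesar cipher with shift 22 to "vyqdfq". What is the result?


Caesar cipher: shift "vyqdfq" by 22
  'v' (pos 21) + 22 = pos 17 = 'r'
  'y' (pos 24) + 22 = pos 20 = 'u'
  'q' (pos 16) + 22 = pos 12 = 'm'
  'd' (pos 3) + 22 = pos 25 = 'z'
  'f' (pos 5) + 22 = pos 1 = 'b'
  'q' (pos 16) + 22 = pos 12 = 'm'
Result: rumzbm

rumzbm


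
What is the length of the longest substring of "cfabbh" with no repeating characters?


Input: "cfabbh"
Sliding window (track last position of each char):
  Position 0 ('c'): window [0,0] length 1 -- new best
  Position 1 ('f'): window [0,1] length 2 -- new best
  Position 2 ('a'): window [0,2] length 3 -- new best
  Position 3 ('b'): window [0,3] length 4 -- new best
  Position 4 ('b'): repeat (last at 3), move window start to 4
  Position 4 ('b'): window [4,4] length 1
  Position 5 ('h'): window [4,5] length 2
Longest substring with no repeats: "cfab" with length 4

4


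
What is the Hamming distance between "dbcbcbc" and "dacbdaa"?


Comparing "dbcbcbc" and "dacbdaa" position by position:
  Position 0: 'd' vs 'd' => same
  Position 1: 'b' vs 'a' => differ
  Position 2: 'c' vs 'c' => same
  Position 3: 'b' vs 'b' => same
  Position 4: 'c' vs 'd' => differ
  Position 5: 'b' vs 'a' => differ
  Position 6: 'c' vs 'a' => differ
Total differences (Hamming distance): 4

4


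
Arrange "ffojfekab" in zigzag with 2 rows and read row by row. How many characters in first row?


Zigzag "ffojfekab" into 2 rows:
Placing characters:
  'f' => row 0
  'f' => row 1
  'o' => row 0
  'j' => row 1
  'f' => row 0
  'e' => row 1
  'k' => row 0
  'a' => row 1
  'b' => row 0
Rows:
  Row 0: "fofkb"
  Row 1: "fjea"
First row length: 5

5


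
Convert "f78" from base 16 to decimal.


Input: "f78" in base 16
Positional expansion:
  Digit 'f' (value 15) x 16^2 = 3840
  Digit '7' (value 7) x 16^1 = 112
  Digit '8' (value 8) x 16^0 = 8
Sum = 3960

3960


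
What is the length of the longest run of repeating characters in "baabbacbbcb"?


Input: "baabbacbbcb"
Scanning for longest run:
  Position 1 ('a'): new char, reset run to 1
  Position 2 ('a'): continues run of 'a', length=2
  Position 3 ('b'): new char, reset run to 1
  Position 4 ('b'): continues run of 'b', length=2
  Position 5 ('a'): new char, reset run to 1
  Position 6 ('c'): new char, reset run to 1
  Position 7 ('b'): new char, reset run to 1
  Position 8 ('b'): continues run of 'b', length=2
  Position 9 ('c'): new char, reset run to 1
  Position 10 ('b'): new char, reset run to 1
Longest run: 'a' with length 2

2


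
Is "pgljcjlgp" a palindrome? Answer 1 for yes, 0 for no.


Input: pgljcjlgp
Reversed: pgljcjlgp
  Compare pos 0 ('p') with pos 8 ('p'): match
  Compare pos 1 ('g') with pos 7 ('g'): match
  Compare pos 2 ('l') with pos 6 ('l'): match
  Compare pos 3 ('j') with pos 5 ('j'): match
Result: palindrome

1


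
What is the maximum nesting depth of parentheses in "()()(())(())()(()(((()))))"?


Input: "()()(())(())()(()(((()))))"
Tracking depth:
  Position 0 '(': depth becomes 1
  Position 1 ')': depth becomes 0
  Position 2 '(': depth becomes 1
  Position 3 ')': depth becomes 0
  Position 4 '(': depth becomes 1
  Position 5 '(': depth becomes 2
  Position 6 ')': depth becomes 1
  Position 7 ')': depth becomes 0
  Position 8 '(': depth becomes 1
  Position 9 '(': depth becomes 2
  Position 10 ')': depth becomes 1
  Position 11 ')': depth becomes 0
  Position 12 '(': depth becomes 1
  Position 13 ')': depth becomes 0
  Position 14 '(': depth becomes 1
  Position 15 '(': depth becomes 2
  Position 16 ')': depth becomes 1
  Position 17 '(': depth becomes 2
  Position 18 '(': depth becomes 3
  Position 19 '(': depth becomes 4
  Position 20 '(': depth becomes 5
  Position 21 ')': depth becomes 4
  Position 22 ')': depth becomes 3
  Position 23 ')': depth becomes 2
  Position 24 ')': depth becomes 1
  Position 25 ')': depth becomes 0
Maximum depth reached: 5

5


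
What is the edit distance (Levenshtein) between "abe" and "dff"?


Computing edit distance: "abe" -> "dff"
DP table:
           d    f    f
      0    1    2    3
  a   1    1    2    3
  b   2    2    2    3
  e   3    3    3    3
Edit distance = dp[3][3] = 3

3


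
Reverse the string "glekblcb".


Input: glekblcb
Reading characters right to left:
  Position 7: 'b'
  Position 6: 'c'
  Position 5: 'l'
  Position 4: 'b'
  Position 3: 'k'
  Position 2: 'e'
  Position 1: 'l'
  Position 0: 'g'
Reversed: bclbkelg

bclbkelg


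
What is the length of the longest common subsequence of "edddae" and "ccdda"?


LCS of "edddae" and "ccdda"
DP table:
           c    c    d    d    a
      0    0    0    0    0    0
  e   0    0    0    0    0    0
  d   0    0    0    1    1    1
  d   0    0    0    1    2    2
  d   0    0    0    1    2    2
  a   0    0    0    1    2    3
  e   0    0    0    1    2    3
LCS length = dp[6][5] = 3

3


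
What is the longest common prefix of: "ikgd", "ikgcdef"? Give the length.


Words: ikgd, ikgcdef
  Position 0: all 'i' => match
  Position 1: all 'k' => match
  Position 2: all 'g' => match
  Position 3: ('d', 'c') => mismatch, stop
LCP = "ikg" (length 3)

3


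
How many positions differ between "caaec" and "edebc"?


Comparing "caaec" and "edebc" position by position:
  Position 0: 'c' vs 'e' => DIFFER
  Position 1: 'a' vs 'd' => DIFFER
  Position 2: 'a' vs 'e' => DIFFER
  Position 3: 'e' vs 'b' => DIFFER
  Position 4: 'c' vs 'c' => same
Positions that differ: 4

4


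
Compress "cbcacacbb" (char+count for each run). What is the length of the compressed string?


Input: cbcacacbb
Runs:
  'c' x 1 => "c1"
  'b' x 1 => "b1"
  'c' x 1 => "c1"
  'a' x 1 => "a1"
  'c' x 1 => "c1"
  'a' x 1 => "a1"
  'c' x 1 => "c1"
  'b' x 2 => "b2"
Compressed: "c1b1c1a1c1a1c1b2"
Compressed length: 16

16


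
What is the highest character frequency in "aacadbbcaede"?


Input: aacadbbcaede
Character counts:
  'a': 4
  'b': 2
  'c': 2
  'd': 2
  'e': 2
Maximum frequency: 4

4


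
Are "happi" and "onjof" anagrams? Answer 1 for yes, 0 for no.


Strings: "happi", "onjof"
Sorted first:  ahipp
Sorted second: fjnoo
Differ at position 0: 'a' vs 'f' => not anagrams

0


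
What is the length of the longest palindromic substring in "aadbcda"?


Input: "aadbcda"
Checking substrings for palindromes:
  [0:2] "aa" (len 2) => palindrome
Longest palindromic substring: "aa" with length 2

2


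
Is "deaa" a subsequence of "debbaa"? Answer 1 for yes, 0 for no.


Check if "deaa" is a subsequence of "debbaa"
Greedy scan:
  Position 0 ('d'): matches sub[0] = 'd'
  Position 1 ('e'): matches sub[1] = 'e'
  Position 2 ('b'): no match needed
  Position 3 ('b'): no match needed
  Position 4 ('a'): matches sub[2] = 'a'
  Position 5 ('a'): matches sub[3] = 'a'
All 4 characters matched => is a subsequence

1


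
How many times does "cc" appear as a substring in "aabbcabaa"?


Searching for "cc" in "aabbcabaa"
Scanning each position:
  Position 0: "aa" => no
  Position 1: "ab" => no
  Position 2: "bb" => no
  Position 3: "bc" => no
  Position 4: "ca" => no
  Position 5: "ab" => no
  Position 6: "ba" => no
  Position 7: "aa" => no
Total occurrences: 0

0


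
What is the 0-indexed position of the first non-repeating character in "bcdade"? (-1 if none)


Input: bcdade
Character frequencies:
  'a': 1
  'b': 1
  'c': 1
  'd': 2
  'e': 1
Scanning left to right for freq == 1:
  Position 0 ('b'): unique! => answer = 0

0


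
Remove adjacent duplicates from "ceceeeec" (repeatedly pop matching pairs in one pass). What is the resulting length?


Input: ceceeeec
Stack-based adjacent duplicate removal:
  Read 'c': push. Stack: c
  Read 'e': push. Stack: ce
  Read 'c': push. Stack: cec
  Read 'e': push. Stack: cece
  Read 'e': matches stack top 'e' => pop. Stack: cec
  Read 'e': push. Stack: cece
  Read 'e': matches stack top 'e' => pop. Stack: cec
  Read 'c': matches stack top 'c' => pop. Stack: ce
Final stack: "ce" (length 2)

2


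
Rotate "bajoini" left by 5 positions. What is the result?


Input: "bajoini", rotate left by 5
First 5 characters: "bajoi"
Remaining characters: "ni"
Concatenate remaining + first: "ni" + "bajoi" = "nibajoi"

nibajoi


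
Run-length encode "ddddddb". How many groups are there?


Input: ddddddb
Scanning for consecutive runs:
  Group 1: 'd' x 6 (positions 0-5)
  Group 2: 'b' x 1 (positions 6-6)
Total groups: 2

2


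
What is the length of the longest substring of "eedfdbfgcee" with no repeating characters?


Input: "eedfdbfgcee"
Sliding window (track last position of each char):
  Position 0 ('e'): window [0,0] length 1 -- new best
  Position 1 ('e'): repeat (last at 0), move window start to 1
  Position 1 ('e'): window [1,1] length 1
  Position 2 ('d'): window [1,2] length 2 -- new best
  Position 3 ('f'): window [1,3] length 3 -- new best
  Position 4 ('d'): repeat (last at 2), move window start to 3
  Position 4 ('d'): window [3,4] length 2
  Position 5 ('b'): window [3,5] length 3
  Position 6 ('f'): repeat (last at 3), move window start to 4
  Position 6 ('f'): window [4,6] length 3
  Position 7 ('g'): window [4,7] length 4 -- new best
  Position 8 ('c'): window [4,8] length 5 -- new best
  Position 9 ('e'): window [4,9] length 6 -- new best
  Position 10 ('e'): repeat (last at 9), move window start to 10
  Position 10 ('e'): window [10,10] length 1
Longest substring with no repeats: "dbfgce" with length 6

6
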